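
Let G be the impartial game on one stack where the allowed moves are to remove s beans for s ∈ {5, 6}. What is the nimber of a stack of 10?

2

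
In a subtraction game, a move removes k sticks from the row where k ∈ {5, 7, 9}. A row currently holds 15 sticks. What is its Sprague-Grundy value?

Compute g(0), g(1), … for moves {5, 7, 9}:
k:     0  1  2  3  4  5  6  7  8  9 10 11 12 13 14 15
g(k):  0  0  0  0  0  1  1  1  1  1  2  2  2  2  0  0
So g(15) = 0.

0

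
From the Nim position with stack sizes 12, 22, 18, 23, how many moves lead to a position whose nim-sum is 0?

Nim-sum: 12 ^ 22 ^ 18 ^ 23 = 31.
The overall nim-sum is X = 31. A stack of size p has a winning move iff p XOR X < p (reduce it to p XOR X).
  12: 12 XOR 31 = 19 ≥ 12 — no move.
  22: 22 XOR 31 = 9 < 22 — winning move (to 9).
  18: 18 XOR 31 = 13 < 18 — winning move (to 13).
  23: 23 XOR 31 = 8 < 23 — winning move (to 8).
That gives 3 winning moves.

3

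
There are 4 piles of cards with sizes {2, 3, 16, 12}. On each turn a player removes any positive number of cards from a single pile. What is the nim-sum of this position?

29

In binary:
  00010  (2)
  00011  (3)
  10000  (16)
  01100  (12)
  -----
  11101  (29)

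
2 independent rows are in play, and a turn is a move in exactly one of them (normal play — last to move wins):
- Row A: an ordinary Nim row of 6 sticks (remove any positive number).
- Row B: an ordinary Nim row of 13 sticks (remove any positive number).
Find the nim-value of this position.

11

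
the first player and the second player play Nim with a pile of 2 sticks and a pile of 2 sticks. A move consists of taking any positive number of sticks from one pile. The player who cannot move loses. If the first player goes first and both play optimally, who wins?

the second player wins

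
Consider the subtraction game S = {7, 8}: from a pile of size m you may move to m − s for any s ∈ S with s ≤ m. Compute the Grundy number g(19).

0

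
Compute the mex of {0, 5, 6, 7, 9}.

0 is in the set but 1 is not, so the mex is 1.

1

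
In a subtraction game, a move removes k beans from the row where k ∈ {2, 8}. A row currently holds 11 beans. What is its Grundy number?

0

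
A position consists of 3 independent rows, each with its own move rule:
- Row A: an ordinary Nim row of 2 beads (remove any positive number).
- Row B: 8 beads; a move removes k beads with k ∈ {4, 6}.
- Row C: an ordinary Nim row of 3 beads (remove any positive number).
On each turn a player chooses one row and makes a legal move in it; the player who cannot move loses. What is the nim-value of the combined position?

3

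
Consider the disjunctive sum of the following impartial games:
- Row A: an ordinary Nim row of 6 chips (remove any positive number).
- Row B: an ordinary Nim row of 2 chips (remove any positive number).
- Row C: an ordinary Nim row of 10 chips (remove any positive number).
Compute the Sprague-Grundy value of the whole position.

Row A is a plain Nim row of size 6, so its Grundy value is 6.
Row B is a plain Nim row of size 2, so its Grundy value is 2.
Row C is a plain Nim row of size 10, so its Grundy value is 10.
By the Sprague-Grundy theorem, the Grundy value of a sum of independent games is the XOR of the component values.
Combined value = 6 ⊕ 2 ⊕ 10 = 14.

14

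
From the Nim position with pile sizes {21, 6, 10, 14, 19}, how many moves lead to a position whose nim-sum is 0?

Compute the nim-sum pairwise:
21 ⊕ 6 = 19
19 ⊕ 10 = 25
25 ⊕ 14 = 23
23 ⊕ 19 = 4
The overall nim-sum is X = 4. A pile of size p has a winning move iff p XOR X < p (reduce it to p XOR X).
  21: 21 XOR 4 = 17 < 21 — winning move (to 17).
  6: 6 XOR 4 = 2 < 6 — winning move (to 2).
  10: 10 XOR 4 = 14 ≥ 10 — no move.
  14: 14 XOR 4 = 10 < 14 — winning move (to 10).
  19: 19 XOR 4 = 23 ≥ 19 — no move.
That gives 3 winning moves.

3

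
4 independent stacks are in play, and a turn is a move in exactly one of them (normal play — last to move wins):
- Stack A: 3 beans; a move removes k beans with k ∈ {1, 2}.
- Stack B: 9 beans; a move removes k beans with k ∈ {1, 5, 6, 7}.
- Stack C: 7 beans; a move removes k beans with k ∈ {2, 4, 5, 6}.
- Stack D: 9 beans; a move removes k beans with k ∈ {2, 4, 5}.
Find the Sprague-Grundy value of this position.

1

Build the Grundy sequence for stack A with g(k) = mex{g(k−s) : s ∈ {1, 2}, s ≤ k}:
k:     0  1  2  3
g(k):  0  1  2  0
So g(3) = 0.
Grundy values for stack B (subtraction set {1, 5, 6, 7}):
g(0) = mex{} = 0
g(1) = mex{0} = 1
g(2) = mex{1} = 0
g(3) = mex{0} = 1
g(4) = mex{1} = 0
g(5) = mex{0} = 1
g(6) = mex{0,1} = 2
g(7) = mex{0,1,2} = 3
g(8) = mex{0,1,3} = 2
g(9) = mex{0,1,2} = 3
So g(9) = 3.
Grundy values for stack C (subtraction set {2, 4, 5, 6}):
g(0) = mex{} = 0
g(1) = mex{} = 0
g(2) = mex{0} = 1
g(3) = mex{0} = 1
g(4) = mex{0,1} = 2
g(5) = mex{0,1} = 2
g(6) = mex{0,1,2} = 3
g(7) = mex{0,1,2} = 3
So g(7) = 3.
Grundy values for stack D (subtraction set {2, 4, 5}):
g(0) = mex{} = 0
g(1) = mex{} = 0
g(2) = mex{0} = 1
g(3) = mex{0} = 1
g(4) = mex{0,1} = 2
g(5) = mex{0,1} = 2
g(6) = mex{0,1,2} = 3
g(7) = mex{1,2} = 0
g(8) = mex{1,2,3} = 0
g(9) = mex{0,2} = 1
So g(9) = 1.
The value of a disjunctive sum is the nim-sum of the parts.
Combined value = 0 XOR 3 XOR 3 XOR 1 = 1.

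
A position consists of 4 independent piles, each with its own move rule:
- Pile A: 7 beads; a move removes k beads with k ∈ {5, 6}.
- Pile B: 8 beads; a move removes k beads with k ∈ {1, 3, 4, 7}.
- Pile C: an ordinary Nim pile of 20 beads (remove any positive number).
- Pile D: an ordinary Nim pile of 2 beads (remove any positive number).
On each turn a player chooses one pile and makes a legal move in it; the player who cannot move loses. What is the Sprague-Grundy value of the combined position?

23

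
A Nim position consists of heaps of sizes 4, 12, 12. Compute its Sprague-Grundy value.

4

In binary:
  0100  (4)
  1100  (12)
  1100  (12)
  ----
  0100  (4)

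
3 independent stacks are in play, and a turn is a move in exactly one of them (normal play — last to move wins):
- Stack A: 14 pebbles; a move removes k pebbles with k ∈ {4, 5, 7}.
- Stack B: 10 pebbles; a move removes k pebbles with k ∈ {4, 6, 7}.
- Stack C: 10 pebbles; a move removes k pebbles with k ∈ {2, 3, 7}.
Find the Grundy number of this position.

Build the Grundy sequence for stack A with g(k) = mex{g(k−s) : s ∈ {4, 5, 7}, s ≤ k}:
g(0) = mex{} = 0
g(1) = mex{} = 0
g(2) = mex{} = 0
g(3) = mex{} = 0
g(4) = mex{0} = 1
g(5) = mex{0} = 1
g(6) = mex{0} = 1
g(7) = mex{0} = 1
g(8) = mex{0,1} = 2
g(9) = mex{0,1} = 2
g(10) = mex{0,1} = 2
g(11) = mex{1} = 0
g(12) = mex{1,2} = 0
g(13) = mex{1,2} = 0
g(14) = mex{1,2} = 0
So g(14) = 0.
For stack B, compute g(0), g(1), … with moves {4, 6, 7}:
k:     0  1  2  3  4  5  6  7  8  9 10
g(k):  0  0  0  0  1  1  1  1  2  2  2
So g(10) = 2.
Grundy values for stack C (subtraction set {2, 3, 7}):
k:     0  1  2  3  4  5  6  7  8  9 10
g(k):  0  0  1  1  2  0  0  1  1  2  0
So g(10) = 0.
By the Sprague-Grundy theorem, the Grundy value of a sum of independent games is the XOR of the component values.
Combined value = 0 XOR 2 XOR 0 = 2.

2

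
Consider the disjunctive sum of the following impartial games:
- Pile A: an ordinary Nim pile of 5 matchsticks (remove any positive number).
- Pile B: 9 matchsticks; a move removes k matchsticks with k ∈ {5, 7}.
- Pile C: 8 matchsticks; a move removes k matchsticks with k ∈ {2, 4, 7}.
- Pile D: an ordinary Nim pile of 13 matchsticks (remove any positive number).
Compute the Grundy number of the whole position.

8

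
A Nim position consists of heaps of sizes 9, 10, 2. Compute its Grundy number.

1

Nim-sum: 9 ⊕ 10 ⊕ 2 = 1.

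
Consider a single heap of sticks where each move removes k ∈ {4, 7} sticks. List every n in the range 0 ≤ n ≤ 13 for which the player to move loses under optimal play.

0, 1, 2, 3, 11, 12, 13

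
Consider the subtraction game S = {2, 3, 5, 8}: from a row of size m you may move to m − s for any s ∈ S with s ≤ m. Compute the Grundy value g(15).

2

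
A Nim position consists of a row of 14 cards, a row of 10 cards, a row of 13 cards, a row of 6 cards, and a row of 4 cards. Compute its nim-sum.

Compute the nim-sum pairwise:
14 ⊕ 10 = 4
4 ⊕ 13 = 9
9 ⊕ 6 = 15
15 ⊕ 4 = 11

11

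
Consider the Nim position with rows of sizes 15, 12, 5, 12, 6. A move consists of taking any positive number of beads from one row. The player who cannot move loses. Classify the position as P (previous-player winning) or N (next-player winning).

N-position

Compute the nim-sum pairwise:
15 XOR 12 = 3
3 XOR 5 = 6
6 XOR 12 = 10
10 XOR 6 = 12
The nim-sum is 12 ≠ 0, so this is an N-position: the player to move can win.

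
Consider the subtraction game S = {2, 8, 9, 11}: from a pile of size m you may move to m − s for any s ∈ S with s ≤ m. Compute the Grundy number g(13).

2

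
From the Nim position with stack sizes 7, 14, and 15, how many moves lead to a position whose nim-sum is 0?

Compute the nim-sum pairwise:
7 XOR 14 = 9
9 XOR 15 = 6
The overall nim-sum is X = 6. A stack of size p has a winning move iff p XOR X < p (reduce it to p XOR X).
  7: 7 XOR 6 = 1 < 7 — winning move (to 1).
  14: 14 XOR 6 = 8 < 14 — winning move (to 8).
  15: 15 XOR 6 = 9 < 15 — winning move (to 9).
That gives 3 winning moves.

3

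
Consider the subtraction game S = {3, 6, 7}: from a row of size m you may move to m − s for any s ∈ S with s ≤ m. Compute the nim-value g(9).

3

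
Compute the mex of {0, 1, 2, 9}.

3

The values 0, 1, 2 are all present; 3 is the first non-negative integer missing from the set.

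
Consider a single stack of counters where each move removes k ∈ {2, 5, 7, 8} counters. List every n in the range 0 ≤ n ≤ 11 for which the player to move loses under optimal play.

Grundy values for subtraction set {2, 5, 7, 8}:
k:     0  1  2  3  4  5  6  7  8  9 10 11
g(k):  0  0  1  1  0  2  1  3  2  2  0  3
The P-positions (g = 0) in 0..11 are 0, 1, 4, 10.

0, 1, 4, 10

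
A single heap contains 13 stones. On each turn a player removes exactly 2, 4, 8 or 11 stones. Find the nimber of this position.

0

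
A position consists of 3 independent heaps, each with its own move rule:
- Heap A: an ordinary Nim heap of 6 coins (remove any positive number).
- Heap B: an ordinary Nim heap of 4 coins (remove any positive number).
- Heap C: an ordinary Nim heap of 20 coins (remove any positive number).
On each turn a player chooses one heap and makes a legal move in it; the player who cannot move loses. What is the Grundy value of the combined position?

Heap A is a plain Nim heap of size 6, so its Grundy value is 6.
Heap B is a plain Nim heap of size 4, so its Grundy value is 4.
Heap C is a plain Nim heap of size 20, so its Grundy value is 20.
The value of a disjunctive sum is the nim-sum of the parts.
Combined value = 6 ⊕ 4 ⊕ 20 = 22.

22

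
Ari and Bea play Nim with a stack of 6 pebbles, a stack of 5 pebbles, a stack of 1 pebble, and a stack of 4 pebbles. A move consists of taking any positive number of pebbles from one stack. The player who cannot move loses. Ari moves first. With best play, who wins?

Ari wins

Nim-sum: 6 XOR 5 XOR 1 XOR 4 = 6.
The nim-sum is 6 ≠ 0, so this is an N-position: the player to move can win; Ari has a winning move.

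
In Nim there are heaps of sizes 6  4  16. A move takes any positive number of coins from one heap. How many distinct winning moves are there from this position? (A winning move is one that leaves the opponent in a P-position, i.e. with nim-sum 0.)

Compute the nim-sum pairwise:
6 ^ 4 = 2
2 ^ 16 = 18
The overall nim-sum is X = 18. A heap of size p has a winning move iff p XOR X < p (reduce it to p XOR X).
  6: 6 XOR 18 = 20 ≥ 6 — no move.
  4: 4 XOR 18 = 22 ≥ 4 — no move.
  16: 16 XOR 18 = 2 < 16 — winning move (to 2).
That gives 1 winning move.

1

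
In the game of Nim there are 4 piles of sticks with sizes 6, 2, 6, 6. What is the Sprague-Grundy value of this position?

4

Write each in binary and XOR column by column:
  110  (6)
  010  (2)
  110  (6)
  110  (6)
  ---
  100  (4)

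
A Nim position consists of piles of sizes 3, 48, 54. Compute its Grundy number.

5

Bitwise XOR of the heap sizes:
  000011  (3)
  110000  (48)
  110110  (54)
  ------
  000101  (5)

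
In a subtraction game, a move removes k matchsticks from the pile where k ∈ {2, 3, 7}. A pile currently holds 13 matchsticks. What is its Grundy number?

Compute g(0), g(1), … for moves {2, 3, 7}:
g(0) = mex{} = 0
g(1) = mex{} = 0
g(2) = mex{0} = 1
g(3) = mex{0} = 1
g(4) = mex{0,1} = 2
g(5) = mex{1} = 0
g(6) = mex{1,2} = 0
g(7) = mex{0,2} = 1
g(8) = mex{0} = 1
g(9) = mex{0,1} = 2
g(10) = mex{1} = 0
g(11) = mex{1,2} = 0
g(12) = mex{0,2} = 1
g(13) = mex{0} = 1
So g(13) = 1.

1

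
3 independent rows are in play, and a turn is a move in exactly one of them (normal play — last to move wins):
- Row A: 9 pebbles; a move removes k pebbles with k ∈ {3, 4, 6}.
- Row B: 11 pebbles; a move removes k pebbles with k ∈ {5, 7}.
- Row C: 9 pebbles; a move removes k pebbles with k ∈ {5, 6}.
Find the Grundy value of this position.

Build the Grundy sequence for row A with g(k) = mex{g(k−s) : s ∈ {3, 4, 6}, s ≤ k}:
g(0) = mex{} = 0
g(1) = mex{} = 0
g(2) = mex{} = 0
g(3) = mex{0} = 1
g(4) = mex{0} = 1
g(5) = mex{0} = 1
g(6) = mex{0,1} = 2
g(7) = mex{0,1} = 2
g(8) = mex{0,1} = 2
g(9) = mex{1,2} = 0
So g(9) = 0.
Build the Grundy sequence for row B with g(k) = mex{g(k−s) : s ∈ {5, 7}, s ≤ k}:
k:     0  1  2  3  4  5  6  7  8  9 10 11
g(k):  0  0  0  0  0  1  1  1  1  1  2  2
So g(11) = 2.
Grundy values for row C (subtraction set {5, 6}):
g(0) = mex{} = 0
g(1) = mex{} = 0
g(2) = mex{} = 0
g(3) = mex{} = 0
g(4) = mex{} = 0
g(5) = mex{0} = 1
g(6) = mex{0} = 1
g(7) = mex{0} = 1
g(8) = mex{0} = 1
g(9) = mex{0} = 1
So g(9) = 1.
By the Sprague-Grundy theorem, the Grundy value of a sum of independent games is the XOR of the component values.
Combined value = 0 ⊕ 2 ⊕ 1 = 3.

3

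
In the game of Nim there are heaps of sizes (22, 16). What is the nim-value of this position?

Compute the nim-sum pairwise:
22 ^ 16 = 6

6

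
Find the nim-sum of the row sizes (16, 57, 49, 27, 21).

Compute the nim-sum pairwise:
16 ⊕ 57 = 41
41 ⊕ 49 = 24
24 ⊕ 27 = 3
3 ⊕ 21 = 22

22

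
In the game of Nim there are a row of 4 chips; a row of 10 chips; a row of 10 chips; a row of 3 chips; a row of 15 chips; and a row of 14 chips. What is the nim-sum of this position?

6

Bitwise XOR of the heap sizes:
  0100  (4)
  1010  (10)
  1010  (10)
  0011  (3)
  1111  (15)
  1110  (14)
  ----
  0110  (6)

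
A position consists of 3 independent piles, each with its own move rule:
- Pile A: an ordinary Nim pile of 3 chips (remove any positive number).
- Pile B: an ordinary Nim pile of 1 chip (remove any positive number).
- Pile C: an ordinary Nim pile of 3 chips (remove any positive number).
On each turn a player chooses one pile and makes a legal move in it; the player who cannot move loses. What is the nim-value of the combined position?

Pile A is a plain Nim pile of size 3, so its Grundy value is 3.
Pile B is a plain Nim pile of size 1, so its Grundy value is 1.
Pile C is a plain Nim pile of size 3, so its Grundy value is 3.
By the Sprague-Grundy theorem, the Grundy value of a sum of independent games is the XOR of the component values.
Combined value = 3 ⊕ 1 ⊕ 3 = 1.

1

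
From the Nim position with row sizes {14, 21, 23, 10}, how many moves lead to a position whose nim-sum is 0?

Write each in binary and XOR column by column:
  01110  (14)
  10101  (21)
  10111  (23)
  01010  (10)
  -----
  00110  (6)
The overall nim-sum is X = 6. A row of size p has a winning move iff p XOR X < p (reduce it to p XOR X).
  14: 14 XOR 6 = 8 < 14 — winning move (to 8).
  21: 21 XOR 6 = 19 < 21 — winning move (to 19).
  23: 23 XOR 6 = 17 < 23 — winning move (to 17).
  10: 10 XOR 6 = 12 ≥ 10 — no move.
That gives 3 winning moves.

3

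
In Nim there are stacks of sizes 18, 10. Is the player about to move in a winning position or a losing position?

Winning position

Write each in binary and XOR column by column:
  10010  (18)
  01010  (10)
  -----
  11000  (24)
The nim-sum is 24 ≠ 0, so this is an N-position: the player to move can win.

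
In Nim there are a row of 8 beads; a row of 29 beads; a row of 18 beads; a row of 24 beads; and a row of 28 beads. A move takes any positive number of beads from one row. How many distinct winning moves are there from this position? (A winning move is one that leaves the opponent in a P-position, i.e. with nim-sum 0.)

1

Compute the nim-sum pairwise:
8 ⊕ 29 = 21
21 ⊕ 18 = 7
7 ⊕ 24 = 31
31 ⊕ 28 = 3
The overall nim-sum is X = 3. A row of size p has a winning move iff p XOR X < p (reduce it to p XOR X).
  8: 8 XOR 3 = 11 ≥ 8 — no move.
  29: 29 XOR 3 = 30 ≥ 29 — no move.
  18: 18 XOR 3 = 17 < 18 — winning move (to 17).
  24: 24 XOR 3 = 27 ≥ 24 — no move.
  28: 28 XOR 3 = 31 ≥ 28 — no move.
That gives 1 winning move.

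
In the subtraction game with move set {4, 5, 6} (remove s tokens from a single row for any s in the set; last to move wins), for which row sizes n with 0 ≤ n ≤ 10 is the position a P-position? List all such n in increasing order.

0, 1, 2, 3, 10

Build the Grundy sequence with g(k) = mex{g(k−s) : s ∈ {4, 5, 6}, s ≤ k}:
g(0) = mex{} = 0
g(1) = mex{} = 0
g(2) = mex{} = 0
g(3) = mex{} = 0
g(4) = mex{0} = 1
g(5) = mex{0} = 1
g(6) = mex{0} = 1
g(7) = mex{0} = 1
g(8) = mex{0,1} = 2
g(9) = mex{0,1} = 2
g(10) = mex{1} = 0
The P-positions (g = 0) in 0..10 are 0, 1, 2, 3, 10.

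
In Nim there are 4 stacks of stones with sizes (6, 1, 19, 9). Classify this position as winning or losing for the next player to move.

Winning position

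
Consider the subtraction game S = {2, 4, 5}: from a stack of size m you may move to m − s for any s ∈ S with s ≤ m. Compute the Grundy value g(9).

Compute g(0), g(1), … for moves {2, 4, 5}:
k:     0  1  2  3  4  5  6  7  8  9
g(k):  0  0  1  1  2  2  3  0  0  1
So g(9) = 1.

1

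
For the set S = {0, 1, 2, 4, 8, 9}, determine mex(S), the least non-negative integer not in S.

3

The values 0, 1, 2 are all present; 3 is the first non-negative integer missing from the set.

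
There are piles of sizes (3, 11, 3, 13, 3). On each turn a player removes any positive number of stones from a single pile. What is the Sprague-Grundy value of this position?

5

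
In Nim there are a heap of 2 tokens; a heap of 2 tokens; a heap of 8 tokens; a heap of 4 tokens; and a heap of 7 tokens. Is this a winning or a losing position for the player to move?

Compute the nim-sum pairwise:
2 XOR 2 = 0
0 XOR 8 = 8
8 XOR 4 = 12
12 XOR 7 = 11
The nim-sum is 11 ≠ 0, so this is an N-position: the player to move can win.

Winning position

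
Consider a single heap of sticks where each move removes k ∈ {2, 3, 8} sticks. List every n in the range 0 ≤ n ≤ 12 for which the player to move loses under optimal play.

0, 1, 5, 6, 10, 11

Grundy values for subtraction set {2, 3, 8}:
g(0) = mex{} = 0
g(1) = mex{} = 0
g(2) = mex{0} = 1
g(3) = mex{0} = 1
g(4) = mex{0,1} = 2
g(5) = mex{1} = 0
g(6) = mex{1,2} = 0
g(7) = mex{0,2} = 1
g(8) = mex{0} = 1
g(9) = mex{0,1} = 2
g(10) = mex{1} = 0
g(11) = mex{1,2} = 0
g(12) = mex{0,2} = 1
The P-positions (g = 0) in 0..12 are 0, 1, 5, 6, 10, 11.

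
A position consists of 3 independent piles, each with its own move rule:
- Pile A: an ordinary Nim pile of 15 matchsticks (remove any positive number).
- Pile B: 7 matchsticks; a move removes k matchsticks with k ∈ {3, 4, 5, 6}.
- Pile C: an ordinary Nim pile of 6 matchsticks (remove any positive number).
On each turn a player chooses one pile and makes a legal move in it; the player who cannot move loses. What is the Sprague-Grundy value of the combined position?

Pile A is a plain Nim pile of size 15, so its Grundy value is 15.
Grundy values for pile B (subtraction set {3, 4, 5, 6}):
k:     0  1  2  3  4  5  6  7
g(k):  0  0  0  1  1  1  2  2
So g(7) = 2.
Pile C is a plain Nim pile of size 6, so its Grundy value is 6.
By the Sprague-Grundy theorem, the Grundy value of a sum of independent games is the XOR of the component values.
Combined value = 15 XOR 2 XOR 6 = 11.

11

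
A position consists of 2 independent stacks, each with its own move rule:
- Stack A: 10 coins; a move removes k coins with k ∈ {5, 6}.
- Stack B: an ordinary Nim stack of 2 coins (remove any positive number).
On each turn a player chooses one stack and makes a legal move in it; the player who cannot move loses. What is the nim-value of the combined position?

For stack A, compute g(0), g(1), … with moves {5, 6}:
k:     0  1  2  3  4  5  6  7  8  9 10
g(k):  0  0  0  0  0  1  1  1  1  1  2
So g(10) = 2.
Stack B is a plain Nim stack of size 2, so its Grundy value is 2.
By the Sprague-Grundy theorem, the Grundy value of a sum of independent games is the XOR of the component values.
Combined value = 2 ⊕ 2 = 0.

0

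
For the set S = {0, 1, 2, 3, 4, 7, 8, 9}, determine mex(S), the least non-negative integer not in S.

5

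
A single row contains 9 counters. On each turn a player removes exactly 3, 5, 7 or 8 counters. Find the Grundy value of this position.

Grundy values for subtraction set {3, 5, 7, 8}:
g(0) = mex{} = 0
g(1) = mex{} = 0
g(2) = mex{} = 0
g(3) = mex{0} = 1
g(4) = mex{0} = 1
g(5) = mex{0} = 1
g(6) = mex{0,1} = 2
g(7) = mex{0,1} = 2
g(8) = mex{0,1} = 2
g(9) = mex{0,1,2} = 3
So g(9) = 3.

3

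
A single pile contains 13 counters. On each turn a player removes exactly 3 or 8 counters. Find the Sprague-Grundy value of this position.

0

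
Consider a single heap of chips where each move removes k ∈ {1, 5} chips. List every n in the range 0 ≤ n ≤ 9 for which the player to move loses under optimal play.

0, 2, 4, 6, 8

Build the Grundy sequence with g(k) = mex{g(k−s) : s ∈ {1, 5}, s ≤ k}:
k:     0  1  2  3  4  5  6  7  8  9
g(k):  0  1  0  1  0  1  0  1  0  1
The P-positions (g = 0) in 0..9 are 0, 2, 4, 6, 8.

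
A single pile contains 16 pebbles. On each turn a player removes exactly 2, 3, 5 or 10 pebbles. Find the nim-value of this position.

Grundy values for subtraction set {2, 3, 5, 10}:
k:     0  1  2  3  4  5  6  7  8  9 10 11 12 13 14 15 16
g(k):  0  0  1  1  2  2  3  0  0  1  1  2  2  3  0  0  1
So g(16) = 1.

1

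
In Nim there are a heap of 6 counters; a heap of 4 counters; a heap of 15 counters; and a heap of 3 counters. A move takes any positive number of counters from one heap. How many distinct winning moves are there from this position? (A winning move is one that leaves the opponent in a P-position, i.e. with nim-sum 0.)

Nim-sum: 6 ⊕ 4 ⊕ 15 ⊕ 3 = 14.
The overall nim-sum is X = 14. A heap of size p has a winning move iff p XOR X < p (reduce it to p XOR X).
  6: 6 XOR 14 = 8 ≥ 6 — no move.
  4: 4 XOR 14 = 10 ≥ 4 — no move.
  15: 15 XOR 14 = 1 < 15 — winning move (to 1).
  3: 3 XOR 14 = 13 ≥ 3 — no move.
That gives 1 winning move.

1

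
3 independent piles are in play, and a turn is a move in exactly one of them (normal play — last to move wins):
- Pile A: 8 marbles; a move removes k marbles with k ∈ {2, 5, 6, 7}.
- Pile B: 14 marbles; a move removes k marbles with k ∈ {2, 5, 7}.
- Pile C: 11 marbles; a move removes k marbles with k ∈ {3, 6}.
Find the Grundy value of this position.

Grundy values for pile A (subtraction set {2, 5, 6, 7}):
k:     0  1  2  3  4  5  6  7  8
g(k):  0  0  1  1  0  2  1  3  2
So g(8) = 2.
For pile B, compute g(0), g(1), … with moves {2, 5, 7}:
g(0) = mex{} = 0
g(1) = mex{} = 0
g(2) = mex{0} = 1
g(3) = mex{0} = 1
g(4) = mex{1} = 0
g(5) = mex{0,1} = 2
g(6) = mex{0} = 1
g(7) = mex{0,1,2} = 3
g(8) = mex{0,1} = 2
g(9) = mex{0,1,3} = 2
g(10) = mex{1,2} = 0
g(11) = mex{0,1,2} = 3
g(12) = mex{0,2,3} = 1
g(13) = mex{1,2,3} = 0
g(14) = mex{1,2,3} = 0
So g(14) = 0.
Grundy values for pile C (subtraction set {3, 6}):
k:     0  1  2  3  4  5  6  7  8  9 10 11
g(k):  0  0  0  1  1  1  2  2  2  0  0  0
So g(11) = 0.
The value of a disjunctive sum is the nim-sum of the parts.
Combined value = 2 ⊕ 0 ⊕ 0 = 2.

2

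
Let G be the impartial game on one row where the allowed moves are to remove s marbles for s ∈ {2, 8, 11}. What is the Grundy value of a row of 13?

2

Compute g(0), g(1), … for moves {2, 8, 11}:
k:     0  1  2  3  4  5  6  7  8  9 10 11 12 13
g(k):  0  0  1  1  0  0  1  1  2  2  0  3  1  2
So g(13) = 2.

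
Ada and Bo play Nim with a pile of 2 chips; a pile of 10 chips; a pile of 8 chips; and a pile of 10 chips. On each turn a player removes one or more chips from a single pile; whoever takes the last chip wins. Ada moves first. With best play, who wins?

Write each in binary and XOR column by column:
  0010  (2)
  1010  (10)
  1000  (8)
  1010  (10)
  ----
  1010  (10)
The nim-sum is 10 ≠ 0, so this is an N-position: the player to move can win; Ada has a winning move.

Ada wins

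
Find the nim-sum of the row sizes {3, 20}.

Compute the nim-sum pairwise:
3 ⊕ 20 = 23

23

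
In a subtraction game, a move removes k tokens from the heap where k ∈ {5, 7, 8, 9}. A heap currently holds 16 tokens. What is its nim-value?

Build the Grundy sequence with g(k) = mex{g(k−s) : s ∈ {5, 7, 8, 9}, s ≤ k}:
k:     0  1  2  3  4  5  6  7  8  9 10 11 12 13 14 15 16
g(k):  0  0  0  0  0  1  1  1  1  1  2  2  2  2  0  0  0
So g(16) = 0.

0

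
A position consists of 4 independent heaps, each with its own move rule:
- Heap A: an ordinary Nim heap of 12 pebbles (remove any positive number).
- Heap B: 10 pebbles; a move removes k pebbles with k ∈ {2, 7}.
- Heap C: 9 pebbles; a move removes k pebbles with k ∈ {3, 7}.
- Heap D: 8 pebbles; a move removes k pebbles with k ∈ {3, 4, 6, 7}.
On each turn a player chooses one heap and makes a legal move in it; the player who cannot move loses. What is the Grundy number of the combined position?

Heap A is a plain Nim heap of size 12, so its Grundy value is 12.
Build the Grundy sequence for heap B with g(k) = mex{g(k−s) : s ∈ {2, 7}, s ≤ k}:
k:     0  1  2  3  4  5  6  7  8  9 10
g(k):  0  0  1  1  0  0  1  1  2  0  0
So g(10) = 0.
Grundy values for heap C (subtraction set {3, 7}):
k:     0  1  2  3  4  5  6  7  8  9
g(k):  0  0  0  1  1  1  0  2  2  1
So g(9) = 1.
Grundy values for heap D (subtraction set {3, 4, 6, 7}):
g(0) = mex{} = 0
g(1) = mex{} = 0
g(2) = mex{} = 0
g(3) = mex{0} = 1
g(4) = mex{0} = 1
g(5) = mex{0} = 1
g(6) = mex{0,1} = 2
g(7) = mex{0,1} = 2
g(8) = mex{0,1} = 2
So g(8) = 2.
The value of a disjunctive sum is the nim-sum of the parts.
Combined value = 12 ⊕ 0 ⊕ 1 ⊕ 2 = 15.

15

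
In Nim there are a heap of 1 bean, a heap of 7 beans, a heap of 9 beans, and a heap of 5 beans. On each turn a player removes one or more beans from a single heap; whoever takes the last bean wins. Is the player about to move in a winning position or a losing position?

Winning position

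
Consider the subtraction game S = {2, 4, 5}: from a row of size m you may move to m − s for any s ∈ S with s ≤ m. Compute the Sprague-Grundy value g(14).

0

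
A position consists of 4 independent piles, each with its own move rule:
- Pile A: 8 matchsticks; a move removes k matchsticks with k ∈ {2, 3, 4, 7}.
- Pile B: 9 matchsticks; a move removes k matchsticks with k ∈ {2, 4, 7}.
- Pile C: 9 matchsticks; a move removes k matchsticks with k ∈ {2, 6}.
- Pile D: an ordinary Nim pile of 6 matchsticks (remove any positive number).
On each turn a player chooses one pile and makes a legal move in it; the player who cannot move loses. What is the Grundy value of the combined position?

For pile A, compute g(0), g(1), … with moves {2, 3, 4, 7}:
g(0) = mex{} = 0
g(1) = mex{} = 0
g(2) = mex{0} = 1
g(3) = mex{0} = 1
g(4) = mex{0,1} = 2
g(5) = mex{0,1} = 2
g(6) = mex{1,2} = 0
g(7) = mex{0,1,2} = 3
g(8) = mex{0,2} = 1
So g(8) = 1.
Grundy values for pile B (subtraction set {2, 4, 7}):
k:     0  1  2  3  4  5  6  7  8  9
g(k):  0  0  1  1  2  2  0  3  1  0
So g(9) = 0.
Build the Grundy sequence for pile C with g(k) = mex{g(k−s) : s ∈ {2, 6}, s ≤ k}:
k:     0  1  2  3  4  5  6  7  8  9
g(k):  0  0  1  1  0  0  1  1  0  0
So g(9) = 0.
Pile D is a plain Nim pile of size 6, so its Grundy value is 6.
The value of a disjunctive sum is the nim-sum of the parts.
Combined value = 1 ⊕ 0 ⊕ 0 ⊕ 6 = 7.

7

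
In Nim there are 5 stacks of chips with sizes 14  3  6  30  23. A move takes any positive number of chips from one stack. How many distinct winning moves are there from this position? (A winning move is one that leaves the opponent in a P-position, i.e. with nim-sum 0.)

In binary:
  01110  (14)
  00011  (3)
  00110  (6)
  11110  (30)
  10111  (23)
  -----
  00010  (2)
The overall nim-sum is X = 2. A stack of size p has a winning move iff p XOR X < p (reduce it to p XOR X).
  14: 14 XOR 2 = 12 < 14 — winning move (to 12).
  3: 3 XOR 2 = 1 < 3 — winning move (to 1).
  6: 6 XOR 2 = 4 < 6 — winning move (to 4).
  30: 30 XOR 2 = 28 < 30 — winning move (to 28).
  23: 23 XOR 2 = 21 < 23 — winning move (to 21).
That gives 5 winning moves.

5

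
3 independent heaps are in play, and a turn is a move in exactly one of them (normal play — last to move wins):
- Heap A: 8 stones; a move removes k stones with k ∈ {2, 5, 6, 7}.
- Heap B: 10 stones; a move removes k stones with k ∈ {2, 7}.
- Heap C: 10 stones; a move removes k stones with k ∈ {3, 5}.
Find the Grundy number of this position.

2

Build the Grundy sequence for heap A with g(k) = mex{g(k−s) : s ∈ {2, 5, 6, 7}, s ≤ k}:
g(0) = mex{} = 0
g(1) = mex{} = 0
g(2) = mex{0} = 1
g(3) = mex{0} = 1
g(4) = mex{1} = 0
g(5) = mex{0,1} = 2
g(6) = mex{0} = 1
g(7) = mex{0,1,2} = 3
g(8) = mex{0,1} = 2
So g(8) = 2.
Grundy values for heap B (subtraction set {2, 7}):
g(0) = mex{} = 0
g(1) = mex{} = 0
g(2) = mex{0} = 1
g(3) = mex{0} = 1
g(4) = mex{1} = 0
g(5) = mex{1} = 0
g(6) = mex{0} = 1
g(7) = mex{0} = 1
g(8) = mex{0,1} = 2
g(9) = mex{1} = 0
g(10) = mex{1,2} = 0
So g(10) = 0.
Build the Grundy sequence for heap C with g(k) = mex{g(k−s) : s ∈ {3, 5}, s ≤ k}:
g(0) = mex{} = 0
g(1) = mex{} = 0
g(2) = mex{} = 0
g(3) = mex{0} = 1
g(4) = mex{0} = 1
g(5) = mex{0} = 1
g(6) = mex{0,1} = 2
g(7) = mex{0,1} = 2
g(8) = mex{1} = 0
g(9) = mex{1,2} = 0
g(10) = mex{1,2} = 0
So g(10) = 0.
By the Sprague-Grundy theorem, the Grundy value of a sum of independent games is the XOR of the component values.
Combined value = 2 XOR 0 XOR 0 = 2.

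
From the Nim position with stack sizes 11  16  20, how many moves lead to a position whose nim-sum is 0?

1

Nim-sum: 11 ⊕ 16 ⊕ 20 = 15.
The overall nim-sum is X = 15. A stack of size p has a winning move iff p XOR X < p (reduce it to p XOR X).
  11: 11 XOR 15 = 4 < 11 — winning move (to 4).
  16: 16 XOR 15 = 31 ≥ 16 — no move.
  20: 20 XOR 15 = 27 ≥ 20 — no move.
That gives 1 winning move.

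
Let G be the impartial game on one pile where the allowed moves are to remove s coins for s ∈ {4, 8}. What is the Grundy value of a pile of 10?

2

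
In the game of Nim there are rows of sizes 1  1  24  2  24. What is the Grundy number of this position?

Compute the nim-sum pairwise:
1 ⊕ 1 = 0
0 ⊕ 24 = 24
24 ⊕ 2 = 26
26 ⊕ 24 = 2

2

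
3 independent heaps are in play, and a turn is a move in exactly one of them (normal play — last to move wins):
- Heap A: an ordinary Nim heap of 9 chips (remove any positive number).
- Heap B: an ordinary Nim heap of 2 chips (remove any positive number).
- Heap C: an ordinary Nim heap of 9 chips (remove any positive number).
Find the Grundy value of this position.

2

Heap A is a plain Nim heap of size 9, so its Grundy value is 9.
Heap B is a plain Nim heap of size 2, so its Grundy value is 2.
Heap C is a plain Nim heap of size 9, so its Grundy value is 9.
By the Sprague-Grundy theorem, the Grundy value of a sum of independent games is the XOR of the component values.
Combined value = 9 ⊕ 2 ⊕ 9 = 2.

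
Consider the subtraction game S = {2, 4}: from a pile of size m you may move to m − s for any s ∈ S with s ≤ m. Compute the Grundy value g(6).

0

Compute g(0), g(1), … for moves {2, 4}:
g(0) = mex{} = 0
g(1) = mex{} = 0
g(2) = mex{0} = 1
g(3) = mex{0} = 1
g(4) = mex{0,1} = 2
g(5) = mex{0,1} = 2
g(6) = mex{1,2} = 0
So g(6) = 0.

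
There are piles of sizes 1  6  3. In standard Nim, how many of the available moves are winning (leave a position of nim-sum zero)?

Compute the nim-sum pairwise:
1 ^ 6 = 7
7 ^ 3 = 4
The overall nim-sum is X = 4. A pile of size p has a winning move iff p XOR X < p (reduce it to p XOR X).
  1: 1 XOR 4 = 5 ≥ 1 — no move.
  6: 6 XOR 4 = 2 < 6 — winning move (to 2).
  3: 3 XOR 4 = 7 ≥ 3 — no move.
That gives 1 winning move.

1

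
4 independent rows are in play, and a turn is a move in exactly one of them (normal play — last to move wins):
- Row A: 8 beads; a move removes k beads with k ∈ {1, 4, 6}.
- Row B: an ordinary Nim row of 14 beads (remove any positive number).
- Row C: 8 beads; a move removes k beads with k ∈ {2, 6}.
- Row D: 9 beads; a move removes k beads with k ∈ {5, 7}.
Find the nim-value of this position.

14

Grundy values for row A (subtraction set {1, 4, 6}):
k:     0  1  2  3  4  5  6  7  8
g(k):  0  1  0  1  2  0  1  0  1
So g(8) = 1.
Row B is a plain Nim row of size 14, so its Grundy value is 14.
Grundy values for row C (subtraction set {2, 6}):
g(0) = mex{} = 0
g(1) = mex{} = 0
g(2) = mex{0} = 1
g(3) = mex{0} = 1
g(4) = mex{1} = 0
g(5) = mex{1} = 0
g(6) = mex{0} = 1
g(7) = mex{0} = 1
g(8) = mex{1} = 0
So g(8) = 0.
Build the Grundy sequence for row D with g(k) = mex{g(k−s) : s ∈ {5, 7}, s ≤ k}:
g(0) = mex{} = 0
g(1) = mex{} = 0
g(2) = mex{} = 0
g(3) = mex{} = 0
g(4) = mex{} = 0
g(5) = mex{0} = 1
g(6) = mex{0} = 1
g(7) = mex{0} = 1
g(8) = mex{0} = 1
g(9) = mex{0} = 1
So g(9) = 1.
The value of a disjunctive sum is the nim-sum of the parts.
Combined value = 1 ⊕ 14 ⊕ 0 ⊕ 1 = 14.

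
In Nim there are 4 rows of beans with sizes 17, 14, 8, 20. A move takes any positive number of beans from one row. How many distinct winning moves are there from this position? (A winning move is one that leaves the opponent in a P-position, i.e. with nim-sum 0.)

In binary:
  10001  (17)
  01110  (14)
  01000  (8)
  10100  (20)
  -----
  00011  (3)
The overall nim-sum is X = 3. A row of size p has a winning move iff p XOR X < p (reduce it to p XOR X).
  17: 17 XOR 3 = 18 ≥ 17 — no move.
  14: 14 XOR 3 = 13 < 14 — winning move (to 13).
  8: 8 XOR 3 = 11 ≥ 8 — no move.
  20: 20 XOR 3 = 23 ≥ 20 — no move.
That gives 1 winning move.

1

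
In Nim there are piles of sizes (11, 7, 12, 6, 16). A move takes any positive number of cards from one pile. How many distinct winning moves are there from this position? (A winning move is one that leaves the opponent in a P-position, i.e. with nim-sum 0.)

Compute the nim-sum pairwise:
11 ^ 7 = 12
12 ^ 12 = 0
0 ^ 6 = 6
6 ^ 16 = 22
The overall nim-sum is X = 22. A pile of size p has a winning move iff p XOR X < p (reduce it to p XOR X).
  11: 11 XOR 22 = 29 ≥ 11 — no move.
  7: 7 XOR 22 = 17 ≥ 7 — no move.
  12: 12 XOR 22 = 26 ≥ 12 — no move.
  6: 6 XOR 22 = 16 ≥ 6 — no move.
  16: 16 XOR 22 = 6 < 16 — winning move (to 6).
That gives 1 winning move.

1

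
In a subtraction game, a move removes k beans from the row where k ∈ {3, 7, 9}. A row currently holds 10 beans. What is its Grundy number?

Grundy values for subtraction set {3, 7, 9}:
k:     0  1  2  3  4  5  6  7  8  9 10
g(k):  0  0  0  1  1  1  0  2  2  1  3
So g(10) = 3.

3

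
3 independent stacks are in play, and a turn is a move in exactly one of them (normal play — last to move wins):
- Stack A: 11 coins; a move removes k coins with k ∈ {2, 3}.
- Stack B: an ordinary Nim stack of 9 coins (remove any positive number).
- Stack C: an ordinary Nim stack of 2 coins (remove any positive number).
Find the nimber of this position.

For stack A, compute g(0), g(1), … with moves {2, 3}:
k:     0  1  2  3  4  5  6  7  8  9 10 11
g(k):  0  0  1  1  2  0  0  1  1  2  0  0
So g(11) = 0.
Stack B is a plain Nim stack of size 9, so its Grundy value is 9.
Stack C is a plain Nim stack of size 2, so its Grundy value is 2.
The value of a disjunctive sum is the nim-sum of the parts.
Combined value = 0 XOR 9 XOR 2 = 11.

11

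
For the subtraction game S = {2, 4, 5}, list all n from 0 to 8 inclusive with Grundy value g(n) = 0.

Grundy values for subtraction set {2, 4, 5}:
k:     0  1  2  3  4  5  6  7  8
g(k):  0  0  1  1  2  2  3  0  0
The P-positions (g = 0) in 0..8 are 0, 1, 7, 8.

0, 1, 7, 8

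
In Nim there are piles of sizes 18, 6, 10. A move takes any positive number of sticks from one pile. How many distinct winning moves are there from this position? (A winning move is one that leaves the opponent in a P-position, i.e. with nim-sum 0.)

1

Nim-sum: 18 XOR 6 XOR 10 = 30.
The overall nim-sum is X = 30. A pile of size p has a winning move iff p XOR X < p (reduce it to p XOR X).
  18: 18 XOR 30 = 12 < 18 — winning move (to 12).
  6: 6 XOR 30 = 24 ≥ 6 — no move.
  10: 10 XOR 30 = 20 ≥ 10 — no move.
That gives 1 winning move.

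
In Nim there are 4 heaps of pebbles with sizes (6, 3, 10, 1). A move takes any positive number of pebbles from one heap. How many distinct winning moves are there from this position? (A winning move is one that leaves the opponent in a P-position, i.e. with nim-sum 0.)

1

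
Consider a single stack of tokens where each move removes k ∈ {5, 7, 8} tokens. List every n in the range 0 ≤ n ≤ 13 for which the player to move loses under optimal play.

0, 1, 2, 3, 4, 13

Build the Grundy sequence with g(k) = mex{g(k−s) : s ∈ {5, 7, 8}, s ≤ k}:
g(0) = mex{} = 0
g(1) = mex{} = 0
g(2) = mex{} = 0
g(3) = mex{} = 0
g(4) = mex{} = 0
g(5) = mex{0} = 1
g(6) = mex{0} = 1
g(7) = mex{0} = 1
g(8) = mex{0} = 1
g(9) = mex{0} = 1
g(10) = mex{0,1} = 2
g(11) = mex{0,1} = 2
g(12) = mex{0,1} = 2
g(13) = mex{1} = 0
The P-positions (g = 0) in 0..13 are 0, 1, 2, 3, 4, 13.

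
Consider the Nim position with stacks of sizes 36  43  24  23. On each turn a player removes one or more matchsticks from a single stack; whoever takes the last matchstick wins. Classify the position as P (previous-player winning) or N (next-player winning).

In binary:
  100100  (36)
  101011  (43)
  011000  (24)
  010111  (23)
  ------
  000000  (0)
The nim-sum is 0, so this is a P-position: the player to move is in a losing position under optimal play.

P-position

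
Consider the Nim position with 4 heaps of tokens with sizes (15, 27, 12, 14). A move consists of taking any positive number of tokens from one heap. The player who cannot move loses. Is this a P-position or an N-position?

In binary:
  01111  (15)
  11011  (27)
  01100  (12)
  01110  (14)
  -----
  10110  (22)
The nim-sum is 22 ≠ 0, so this is an N-position: the player to move can win.

N-position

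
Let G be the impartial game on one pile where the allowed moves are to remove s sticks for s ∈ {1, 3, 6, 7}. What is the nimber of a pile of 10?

2

Grundy values for subtraction set {1, 3, 6, 7}:
g(0) = mex{} = 0
g(1) = mex{0} = 1
g(2) = mex{1} = 0
g(3) = mex{0} = 1
g(4) = mex{1} = 0
g(5) = mex{0} = 1
g(6) = mex{0,1} = 2
g(7) = mex{0,1,2} = 3
g(8) = mex{0,1,3} = 2
g(9) = mex{0,1,2} = 3
g(10) = mex{0,1,3} = 2
So g(10) = 2.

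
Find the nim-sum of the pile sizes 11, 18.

Nim-sum: 11 ⊕ 18 = 25.

25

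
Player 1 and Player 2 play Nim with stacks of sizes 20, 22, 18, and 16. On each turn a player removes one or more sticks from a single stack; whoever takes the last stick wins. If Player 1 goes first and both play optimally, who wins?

Bitwise XOR of the heap sizes:
  10100  (20)
  10110  (22)
  10010  (18)
  10000  (16)
  -----
  00000  (0)
The nim-sum is 0, so this is a P-position: the player to move is in a losing position under optimal play; Player 1 is about to move from it and so loses — Player 2 wins.

Player 2 wins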